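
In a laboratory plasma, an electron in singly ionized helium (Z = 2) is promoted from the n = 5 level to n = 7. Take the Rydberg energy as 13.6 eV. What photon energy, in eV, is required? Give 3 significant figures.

1.07 eV

The Bohr energies scale as Z², so for Z = 2: E_n = −54.40/n² eV.
E_7 = −54.40/49 = −1.110 eV and E_5 = −54.40/25 = −2.176 eV.
The photon energy is |E_7 − E_5| = 1.07 eV.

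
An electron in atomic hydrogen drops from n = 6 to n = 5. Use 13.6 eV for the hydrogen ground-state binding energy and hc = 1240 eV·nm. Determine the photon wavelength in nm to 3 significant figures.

7460 nm

ΔE = 13.60 × (1/5² − 1/6²) = 13.60 × 0.01222 = 0.1662 eV.
λ = hc/ΔE = 1240 / 0.1662 = 7460 nm.
This line belongs to the Pfund series.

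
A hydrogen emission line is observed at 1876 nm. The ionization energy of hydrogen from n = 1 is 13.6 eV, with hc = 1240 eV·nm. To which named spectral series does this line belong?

Paschen

ΔE = 1240/1876 = 0.6610 eV.
This matches 13.6 × (1/3² − 1/4²), so n_f = 3: the Paschen series.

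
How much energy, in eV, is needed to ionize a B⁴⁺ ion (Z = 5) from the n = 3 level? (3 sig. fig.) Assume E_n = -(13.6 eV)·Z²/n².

37.8 eV

E_n = −13.6 Z²/n² = −340.0/n² eV for Z = 5.
E_3 = −340.0/9 = −37.8 eV, so ionization (to E = 0) requires 37.8 eV.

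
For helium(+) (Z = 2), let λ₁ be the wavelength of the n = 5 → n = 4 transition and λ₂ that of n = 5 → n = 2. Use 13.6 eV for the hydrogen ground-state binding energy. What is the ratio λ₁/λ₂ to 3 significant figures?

λ ∝ 1/ΔE ∝ 1/(1/n_f² − 1/n_i²), and the Z² and hc factors cancel in the ratio.
λ₁/λ₂ = (1/2² − 1/5²)/(1/4² − 1/5²) = 0.2100/0.02250 = 9.33.

9.33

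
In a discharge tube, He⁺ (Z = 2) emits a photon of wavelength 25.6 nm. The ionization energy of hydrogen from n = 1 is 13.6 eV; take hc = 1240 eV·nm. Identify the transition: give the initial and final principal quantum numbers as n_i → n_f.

n_i = 3, n_f = 1

The photon energy is ΔE = hc/λ = 1240 / 25.6 = 48.44 eV.
With Z = 2, ΔE = 54.40 × (1/n_f² − 1/n_i²), so 1/n_f² − 1/n_i² = 0.8904.
Trying n_f = 1 gives 1/n_i² = 0.1096, i.e. n_i ≈ 3; this pair matches.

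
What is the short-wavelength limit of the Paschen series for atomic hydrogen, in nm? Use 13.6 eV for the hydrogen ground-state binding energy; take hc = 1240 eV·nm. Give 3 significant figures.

821 nm

The Paschen series has lower level n_f = 3; the series limit corresponds to n_i → ∞.
ΔE_max = 13.6 × 1 / 3² = 1.511 eV.
λ_min = 1240 / 1.511 = 821 nm.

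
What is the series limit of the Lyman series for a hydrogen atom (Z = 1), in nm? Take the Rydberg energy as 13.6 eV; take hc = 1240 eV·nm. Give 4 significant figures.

91.18 nm

The Lyman series has lower level n_f = 1; the series limit corresponds to n_i → ∞.
ΔE_max = 13.6 × 1 / 1² = 13.60 eV.
λ_min = 1240 / 13.60 = 91.18 nm.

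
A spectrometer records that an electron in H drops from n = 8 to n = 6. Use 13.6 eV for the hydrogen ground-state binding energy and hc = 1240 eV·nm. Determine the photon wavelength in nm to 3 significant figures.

ΔE = 13.60 × (1/6² − 1/8²) = 13.60 × 0.01215 = 0.1653 eV.
λ = hc/ΔE = 1240 / 0.1653 = 7500 nm.

7500 nm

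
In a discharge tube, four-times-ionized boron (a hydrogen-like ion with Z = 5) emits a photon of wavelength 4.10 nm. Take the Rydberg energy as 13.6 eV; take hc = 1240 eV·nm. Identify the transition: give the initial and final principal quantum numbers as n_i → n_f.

n_i = 3, n_f = 1

The photon energy is ΔE = hc/λ = 1240 / 4.10 = 302.4 eV.
With Z = 5, ΔE = 340.0 × (1/n_f² − 1/n_i²), so 1/n_f² − 1/n_i² = 0.8895.
Trying n_f = 1 gives 1/n_i² = 0.1105, i.e. n_i ≈ 3; this pair matches.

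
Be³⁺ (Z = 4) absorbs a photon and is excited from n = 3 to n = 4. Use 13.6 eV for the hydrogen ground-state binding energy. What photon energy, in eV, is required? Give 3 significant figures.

10.6 eV

The Bohr energies scale as Z², so for Z = 4: E_n = −217.6/n² eV.
E_4 = −217.6/16 = −13.60 eV and E_3 = −217.6/9 = −24.18 eV.
The photon energy is |E_4 − E_3| = 10.6 eV.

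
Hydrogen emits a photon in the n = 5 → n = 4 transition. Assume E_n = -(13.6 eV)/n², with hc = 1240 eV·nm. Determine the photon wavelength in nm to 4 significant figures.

ΔE = 13.60 × (1/4² − 1/5²) = 13.60 × 0.02250 = 0.3060 eV.
λ = hc/ΔE = 1240 / 0.3060 = 4052 nm.
This line belongs to the Brackett series.

4052 nm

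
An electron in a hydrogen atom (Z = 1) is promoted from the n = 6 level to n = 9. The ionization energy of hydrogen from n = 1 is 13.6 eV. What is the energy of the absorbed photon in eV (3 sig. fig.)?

E_9 = −13.60/81 = −0.1679 eV and E_6 = −13.60/36 = −0.3778 eV.
The photon energy is |E_9 − E_6| = 0.210 eV.

0.210 eV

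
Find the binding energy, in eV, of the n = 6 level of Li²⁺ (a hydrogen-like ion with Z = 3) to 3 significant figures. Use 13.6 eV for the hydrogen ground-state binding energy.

E_n = −13.6 Z²/n² = −122.4/n² eV for Z = 3.
E_6 = −122.4/36 = −3.40 eV, so ionization (to E = 0) requires 3.40 eV.

3.40 eV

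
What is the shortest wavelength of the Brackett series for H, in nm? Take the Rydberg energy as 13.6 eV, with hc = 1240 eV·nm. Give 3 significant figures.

The Brackett series has lower level n_f = 4; the series limit corresponds to n_i → ∞.
ΔE_max = 13.6 × 1 / 4² = 0.8500 eV.
λ_min = 1240 / 0.8500 = 1460 nm.

1460 nm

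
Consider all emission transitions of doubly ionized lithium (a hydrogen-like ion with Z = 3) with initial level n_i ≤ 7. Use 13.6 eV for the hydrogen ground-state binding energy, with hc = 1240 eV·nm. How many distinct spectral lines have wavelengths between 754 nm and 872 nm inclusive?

Enumerate all n_i → n_f pairs with 1 ≤ n_f < n_i ≤ 7 and compute λ = 1240 / [13.6·9·(1/n_f² − 1/n_i²)].
Lines falling in [754, 872] nm: 6→5 (828.9 nm).

1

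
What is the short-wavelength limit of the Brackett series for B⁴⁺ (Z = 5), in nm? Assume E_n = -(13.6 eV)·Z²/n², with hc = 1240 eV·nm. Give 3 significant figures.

The Brackett series has lower level n_f = 4; the series limit corresponds to n_i → ∞.
ΔE_max = 13.6 × 25 / 4² = 21.25 eV.
λ_min = 1240 / 21.25 = 58.4 nm.

58.4 nm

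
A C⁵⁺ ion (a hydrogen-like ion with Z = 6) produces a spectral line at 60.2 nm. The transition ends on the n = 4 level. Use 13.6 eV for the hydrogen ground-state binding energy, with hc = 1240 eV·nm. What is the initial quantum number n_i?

The photon energy is ΔE = hc/λ = 1240 / 60.2 = 20.60 eV.
With Z = 6, ΔE = 489.6 × (1/n_f² − 1/n_i²), so 1/n_f² − 1/n_i² = 0.04207.
With n_f = 4: 1/n_i² = 1/16 − 0.04207 = 0.02043, so n_i ≈ 7.00.

n_i = 7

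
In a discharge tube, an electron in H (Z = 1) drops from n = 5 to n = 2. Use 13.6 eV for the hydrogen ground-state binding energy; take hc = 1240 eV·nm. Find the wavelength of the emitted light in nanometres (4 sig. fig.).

ΔE = 13.60 × (1/2² − 1/5²) = 13.60 × 0.2100 = 2.856 eV.
λ = hc/ΔE = 1240 / 2.856 = 434.2 nm.

434.2 nm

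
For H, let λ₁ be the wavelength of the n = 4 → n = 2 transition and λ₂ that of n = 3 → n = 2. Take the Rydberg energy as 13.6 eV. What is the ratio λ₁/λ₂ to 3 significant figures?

0.741

λ ∝ 1/ΔE ∝ 1/(1/n_f² − 1/n_i²), and the Z² and hc factors cancel in the ratio.
λ₁/λ₂ = (1/2² − 1/3²)/(1/2² − 1/4²) = 0.1389/0.1875 = 0.741.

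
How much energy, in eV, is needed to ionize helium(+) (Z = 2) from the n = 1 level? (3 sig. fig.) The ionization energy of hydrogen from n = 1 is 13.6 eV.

54.4 eV

E_n = −13.6 Z²/n² = −54.40/n² eV for Z = 2.
E_1 = −54.40/1 = −54.4 eV, so ionization (to E = 0) requires 54.4 eV.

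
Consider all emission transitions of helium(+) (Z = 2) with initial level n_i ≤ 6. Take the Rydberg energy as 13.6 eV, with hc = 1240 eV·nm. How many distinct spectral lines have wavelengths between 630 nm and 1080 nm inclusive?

Enumerate all n_i → n_f pairs with 1 ≤ n_f < n_i ≤ 6 and compute λ = 1240 / [13.6·4·(1/n_f² − 1/n_i²)].
Lines falling in [630, 1080] nm: 6→4 (656.5 nm), 5→4 (1013 nm).

2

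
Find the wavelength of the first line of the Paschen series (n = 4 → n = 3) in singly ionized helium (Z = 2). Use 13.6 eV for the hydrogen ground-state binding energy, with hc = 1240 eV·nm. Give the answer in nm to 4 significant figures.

The Paschen series terminates on n_f = 3; the first line has n_i = 3+1 = 4.
ΔE = 54.40 × (1/3² − 1/4²) = 2.644 eV.
λ = 1240 / 2.644 = 468.9 nm.

468.9 nm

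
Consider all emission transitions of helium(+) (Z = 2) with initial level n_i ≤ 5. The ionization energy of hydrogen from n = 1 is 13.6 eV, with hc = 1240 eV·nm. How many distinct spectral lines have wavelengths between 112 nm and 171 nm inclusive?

Enumerate all n_i → n_f pairs with 1 ≤ n_f < n_i ≤ 5 and compute λ = 1240 / [13.6·4·(1/n_f² − 1/n_i²)].
Lines falling in [112, 171] nm: 4→2 (121.6 nm), 3→2 (164.1 nm).

2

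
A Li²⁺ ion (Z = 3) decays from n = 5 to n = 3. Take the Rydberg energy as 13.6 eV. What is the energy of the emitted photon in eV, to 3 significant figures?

The Bohr energies scale as Z², so for Z = 3: E_n = −122.4/n² eV.
E_5 = −122.4/25 = −4.896 eV and E_3 = −122.4/9 = −13.60 eV.
The photon energy is |E_5 − E_3| = 8.70 eV.

8.70 eV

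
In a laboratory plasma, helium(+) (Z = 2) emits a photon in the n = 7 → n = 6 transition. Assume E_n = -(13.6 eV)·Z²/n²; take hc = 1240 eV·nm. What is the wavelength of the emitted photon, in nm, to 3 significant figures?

For Z = 2 the level energies scale as Z², so the effective Rydberg energy is 13.6 × 4 = 54.40 eV.
ΔE = 54.40 × (1/6² − 1/7²) = 54.40 × 0.007370 = 0.4009 eV.
λ = hc/ΔE = 1240 / 0.4009 = 3090 nm.

3090 nm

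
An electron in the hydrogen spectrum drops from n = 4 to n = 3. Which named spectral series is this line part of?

The series is set by the lower level: n_f = 3 is the Paschen series.

Paschen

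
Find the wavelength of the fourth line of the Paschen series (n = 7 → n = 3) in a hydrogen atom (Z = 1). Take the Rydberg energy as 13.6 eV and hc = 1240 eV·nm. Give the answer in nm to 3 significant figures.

The Paschen series terminates on n_f = 3; the fourth line has n_i = 3+4 = 7.
ΔE = 13.60 × (1/3² − 1/7²) = 1.234 eV.
λ = 1240 / 1.234 = 1010 nm.

1010 nm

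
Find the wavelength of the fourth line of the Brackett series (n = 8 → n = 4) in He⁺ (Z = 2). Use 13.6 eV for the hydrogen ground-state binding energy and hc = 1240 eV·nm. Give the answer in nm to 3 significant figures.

486 nm

The Brackett series terminates on n_f = 4; the fourth line has n_i = 4+4 = 8.
ΔE = 54.40 × (1/4² − 1/8²) = 2.550 eV.
λ = 1240 / 2.550 = 486 nm.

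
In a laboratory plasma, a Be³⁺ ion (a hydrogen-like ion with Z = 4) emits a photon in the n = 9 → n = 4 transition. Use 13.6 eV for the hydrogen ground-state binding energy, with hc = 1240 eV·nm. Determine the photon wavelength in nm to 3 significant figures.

114 nm

For Z = 4 the level energies scale as Z², so the effective Rydberg energy is 13.6 × 16 = 217.6 eV.
ΔE = 217.6 × (1/4² − 1/9²) = 217.6 × 0.05015 = 10.91 eV.
λ = hc/ΔE = 1240 / 10.91 = 114 nm.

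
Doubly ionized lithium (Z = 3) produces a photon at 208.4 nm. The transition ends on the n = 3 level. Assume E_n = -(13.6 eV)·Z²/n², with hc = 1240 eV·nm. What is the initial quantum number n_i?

n_i = 4

The photon energy is ΔE = hc/λ = 1240 / 208.4 = 5.950 eV.
With Z = 3, ΔE = 122.4 × (1/n_f² − 1/n_i²), so 1/n_f² − 1/n_i² = 0.04861.
With n_f = 3: 1/n_i² = 1/9 − 0.04861 = 0.06250, so n_i ≈ 4.00.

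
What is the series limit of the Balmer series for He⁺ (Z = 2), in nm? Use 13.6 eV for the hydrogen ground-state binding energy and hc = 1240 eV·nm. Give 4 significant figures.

91.18 nm

The Balmer series has lower level n_f = 2; the series limit corresponds to n_i → ∞.
ΔE_max = 13.6 × 4 / 2² = 13.60 eV.
λ_min = 1240 / 13.60 = 91.18 nm.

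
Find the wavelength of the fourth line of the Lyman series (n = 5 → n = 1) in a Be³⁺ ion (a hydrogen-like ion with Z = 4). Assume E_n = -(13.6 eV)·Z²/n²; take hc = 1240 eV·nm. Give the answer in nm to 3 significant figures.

The Lyman series terminates on n_f = 1; the fourth line has n_i = 1+4 = 5.
ΔE = 217.6 × (1/1² − 1/5²) = 208.9 eV.
λ = 1240 / 208.9 = 5.94 nm.

5.94 nm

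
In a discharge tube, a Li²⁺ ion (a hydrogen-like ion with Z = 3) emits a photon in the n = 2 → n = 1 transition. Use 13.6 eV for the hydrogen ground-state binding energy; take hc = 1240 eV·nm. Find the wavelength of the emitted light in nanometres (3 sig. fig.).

For Z = 3 the level energies scale as Z², so the effective Rydberg energy is 13.6 × 9 = 122.4 eV.
ΔE = 122.4 × (1/1² − 1/2²) = 122.4 × 0.7500 = 91.80 eV.
λ = hc/ΔE = 1240 / 91.80 = 13.5 nm.

13.5 nm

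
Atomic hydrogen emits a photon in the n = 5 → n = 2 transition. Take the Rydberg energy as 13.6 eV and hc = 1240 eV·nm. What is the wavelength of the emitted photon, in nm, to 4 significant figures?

434.2 nm

ΔE = 13.60 × (1/2² − 1/5²) = 13.60 × 0.2100 = 2.856 eV.
λ = hc/ΔE = 1240 / 2.856 = 434.2 nm.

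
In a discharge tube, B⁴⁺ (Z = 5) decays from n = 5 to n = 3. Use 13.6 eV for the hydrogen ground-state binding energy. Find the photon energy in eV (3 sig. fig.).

The Bohr energies scale as Z², so for Z = 5: E_n = −340.0/n² eV.
E_5 = −340.0/25 = −13.60 eV and E_3 = −340.0/9 = −37.78 eV.
The photon energy is |E_5 − E_3| = 24.2 eV.

24.2 eV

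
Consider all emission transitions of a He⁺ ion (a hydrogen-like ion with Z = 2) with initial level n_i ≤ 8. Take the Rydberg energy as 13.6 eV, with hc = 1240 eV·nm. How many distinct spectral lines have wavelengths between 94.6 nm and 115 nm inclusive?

4

Enumerate all n_i → n_f pairs with 1 ≤ n_f < n_i ≤ 8 and compute λ = 1240 / [13.6·4·(1/n_f² − 1/n_i²)].
Lines falling in [94.6, 115] nm: 8→2 (97.25 nm), 7→2 (99.28 nm), 6→2 (102.6 nm), 5→2 (108.5 nm).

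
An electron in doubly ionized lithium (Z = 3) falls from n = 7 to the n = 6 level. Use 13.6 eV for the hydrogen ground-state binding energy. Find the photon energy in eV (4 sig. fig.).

0.9020 eV

The Bohr energies scale as Z², so for Z = 3: E_n = −122.4/n² eV.
E_7 = −122.4/49 = −2.498 eV and E_6 = −122.4/36 = −3.400 eV.
The photon energy is |E_7 − E_6| = 0.9020 eV.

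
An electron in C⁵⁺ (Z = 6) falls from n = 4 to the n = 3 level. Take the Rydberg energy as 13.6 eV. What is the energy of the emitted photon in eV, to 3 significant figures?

The Bohr energies scale as Z², so for Z = 6: E_n = −489.6/n² eV.
E_4 = −489.6/16 = −30.60 eV and E_3 = −489.6/9 = −54.40 eV.
The photon energy is |E_4 − E_3| = 23.8 eV.

23.8 eV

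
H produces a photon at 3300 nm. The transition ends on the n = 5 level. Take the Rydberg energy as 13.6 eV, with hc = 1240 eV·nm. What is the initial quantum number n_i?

n_i = 9

The photon energy is ΔE = hc/λ = 1240 / 3300 = 0.3758 eV.
With Z = 1, ΔE = 13.60 × (1/n_f² − 1/n_i²), so 1/n_f² − 1/n_i² = 0.02763.
With n_f = 5: 1/n_i² = 1/25 − 0.02763 = 0.01237, so n_i ≈ 8.99.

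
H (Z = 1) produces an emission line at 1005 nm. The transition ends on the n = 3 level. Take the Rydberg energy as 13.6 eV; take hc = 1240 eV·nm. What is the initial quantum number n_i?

The photon energy is ΔE = hc/λ = 1240 / 1005 = 1.234 eV.
With Z = 1, ΔE = 13.60 × (1/n_f² − 1/n_i²), so 1/n_f² − 1/n_i² = 0.09072.
With n_f = 3: 1/n_i² = 1/9 − 0.09072 = 0.02039, so n_i ≈ 7.00.

n_i = 7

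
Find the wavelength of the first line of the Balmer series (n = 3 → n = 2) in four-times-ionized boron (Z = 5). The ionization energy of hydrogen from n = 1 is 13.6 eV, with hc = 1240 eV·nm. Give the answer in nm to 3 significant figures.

26.3 nm

The Balmer series terminates on n_f = 2; the first line has n_i = 2+1 = 3.
ΔE = 340.0 × (1/2² − 1/3²) = 47.22 eV.
λ = 1240 / 47.22 = 26.3 nm.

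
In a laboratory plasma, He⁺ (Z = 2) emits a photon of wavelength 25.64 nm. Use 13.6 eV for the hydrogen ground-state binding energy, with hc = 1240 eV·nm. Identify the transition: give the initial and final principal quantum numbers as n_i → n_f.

The photon energy is ΔE = hc/λ = 1240 / 25.64 = 48.36 eV.
With Z = 2, ΔE = 54.40 × (1/n_f² − 1/n_i²), so 1/n_f² − 1/n_i² = 0.8890.
Trying n_f = 1 gives 1/n_i² = 0.1110, i.e. n_i ≈ 3; this pair matches.

n_i = 3, n_f = 1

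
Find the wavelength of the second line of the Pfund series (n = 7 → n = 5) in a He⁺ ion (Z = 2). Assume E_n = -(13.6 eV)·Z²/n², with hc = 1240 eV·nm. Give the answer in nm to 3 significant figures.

1160 nm

The Pfund series terminates on n_f = 5; the second line has n_i = 5+2 = 7.
ΔE = 54.40 × (1/5² − 1/7²) = 1.066 eV.
λ = 1240 / 1.066 = 1160 nm.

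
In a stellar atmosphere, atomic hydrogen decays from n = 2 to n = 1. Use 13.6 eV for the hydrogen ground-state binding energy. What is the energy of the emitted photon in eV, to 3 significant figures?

10.2 eV

E_2 = −13.60/4 = −3.400 eV and E_1 = −13.60/1 = −13.60 eV.
The photon energy is |E_2 − E_1| = 10.2 eV.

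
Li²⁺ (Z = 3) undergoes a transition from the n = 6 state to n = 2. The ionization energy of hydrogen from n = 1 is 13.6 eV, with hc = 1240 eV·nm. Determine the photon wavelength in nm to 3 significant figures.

45.6 nm

For Z = 3 the level energies scale as Z², so the effective Rydberg energy is 13.6 × 9 = 122.4 eV.
ΔE = 122.4 × (1/2² − 1/6²) = 122.4 × 0.2222 = 27.20 eV.
λ = hc/ΔE = 1240 / 27.20 = 45.6 nm.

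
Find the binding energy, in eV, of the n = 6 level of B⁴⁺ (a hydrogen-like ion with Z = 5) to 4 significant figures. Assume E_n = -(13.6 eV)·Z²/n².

9.444 eV

E_n = −13.6 Z²/n² = −340.0/n² eV for Z = 5.
E_6 = −340.0/36 = −9.444 eV, so ionization (to E = 0) requires 9.444 eV.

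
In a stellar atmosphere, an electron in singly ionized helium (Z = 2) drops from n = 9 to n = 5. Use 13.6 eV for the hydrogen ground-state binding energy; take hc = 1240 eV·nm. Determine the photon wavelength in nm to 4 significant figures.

For Z = 2 the level energies scale as Z², so the effective Rydberg energy is 13.6 × 4 = 54.40 eV.
ΔE = 54.40 × (1/5² − 1/9²) = 54.40 × 0.02765 = 1.504 eV.
λ = hc/ΔE = 1240 / 1.504 = 824.3 nm.

824.3 nm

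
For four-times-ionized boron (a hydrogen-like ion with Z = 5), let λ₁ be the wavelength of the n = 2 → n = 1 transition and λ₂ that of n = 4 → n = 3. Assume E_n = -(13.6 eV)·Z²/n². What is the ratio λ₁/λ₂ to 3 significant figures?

λ ∝ 1/ΔE ∝ 1/(1/n_f² − 1/n_i²), and the Z² and hc factors cancel in the ratio.
λ₁/λ₂ = (1/3² − 1/4²)/(1/1² − 1/2²) = 0.04861/0.7500 = 0.0648.

0.0648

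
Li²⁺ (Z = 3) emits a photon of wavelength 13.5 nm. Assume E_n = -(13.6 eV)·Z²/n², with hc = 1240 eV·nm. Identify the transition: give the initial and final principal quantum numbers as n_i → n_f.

n_i = 2, n_f = 1

The photon energy is ΔE = hc/λ = 1240 / 13.5 = 91.85 eV.
With Z = 3, ΔE = 122.4 × (1/n_f² − 1/n_i²), so 1/n_f² − 1/n_i² = 0.7504.
Trying n_f = 1 gives 1/n_i² = 0.2496, i.e. n_i ≈ 2; this pair matches.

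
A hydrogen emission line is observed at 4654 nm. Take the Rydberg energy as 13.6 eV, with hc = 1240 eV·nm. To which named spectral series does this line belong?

ΔE = 1240/4654 = 0.2664 eV.
This matches 13.6 × (1/5² − 1/7²), so n_f = 5: the Pfund series.

Pfund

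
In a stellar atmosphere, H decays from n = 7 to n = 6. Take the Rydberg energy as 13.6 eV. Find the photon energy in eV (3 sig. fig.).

0.100 eV

E_7 = −13.60/49 = −0.2776 eV and E_6 = −13.60/36 = −0.3778 eV.
The photon energy is |E_7 − E_6| = 0.100 eV.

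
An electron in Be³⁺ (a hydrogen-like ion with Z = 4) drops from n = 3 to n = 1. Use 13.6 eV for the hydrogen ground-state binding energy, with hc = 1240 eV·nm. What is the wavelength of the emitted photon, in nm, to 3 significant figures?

6.41 nm

For Z = 4 the level energies scale as Z², so the effective Rydberg energy is 13.6 × 16 = 217.6 eV.
ΔE = 217.6 × (1/1² − 1/3²) = 217.6 × 0.8889 = 193.4 eV.
λ = hc/ΔE = 1240 / 193.4 = 6.41 nm.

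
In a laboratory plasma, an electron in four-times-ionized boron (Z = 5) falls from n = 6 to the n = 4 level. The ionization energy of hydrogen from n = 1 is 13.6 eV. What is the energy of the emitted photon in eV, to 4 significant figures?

11.81 eV

The Bohr energies scale as Z², so for Z = 5: E_n = −340.0/n² eV.
E_6 = −340.0/36 = −9.444 eV and E_4 = −340.0/16 = −21.25 eV.
The photon energy is |E_6 − E_4| = 11.81 eV.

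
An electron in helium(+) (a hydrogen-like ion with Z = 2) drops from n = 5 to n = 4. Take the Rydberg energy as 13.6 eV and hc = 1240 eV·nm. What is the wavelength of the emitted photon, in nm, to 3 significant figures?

1010 nm

For Z = 2 the level energies scale as Z², so the effective Rydberg energy is 13.6 × 4 = 54.40 eV.
ΔE = 54.40 × (1/4² − 1/5²) = 54.40 × 0.02250 = 1.224 eV.
λ = hc/ΔE = 1240 / 1.224 = 1010 nm.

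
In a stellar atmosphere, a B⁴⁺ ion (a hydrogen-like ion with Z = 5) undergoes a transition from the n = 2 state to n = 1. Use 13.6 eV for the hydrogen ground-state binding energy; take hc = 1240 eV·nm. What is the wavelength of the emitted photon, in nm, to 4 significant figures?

4.863 nm

For Z = 5 the level energies scale as Z², so the effective Rydberg energy is 13.6 × 25 = 340.0 eV.
ΔE = 340.0 × (1/1² − 1/2²) = 340.0 × 0.7500 = 255.0 eV.
λ = hc/ΔE = 1240 / 255.0 = 4.863 nm.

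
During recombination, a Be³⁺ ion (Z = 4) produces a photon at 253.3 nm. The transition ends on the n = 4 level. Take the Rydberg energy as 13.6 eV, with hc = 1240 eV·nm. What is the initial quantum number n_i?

The photon energy is ΔE = hc/λ = 1240 / 253.3 = 4.895 eV.
With Z = 4, ΔE = 217.6 × (1/n_f² − 1/n_i²), so 1/n_f² − 1/n_i² = 0.02250.
With n_f = 4: 1/n_i² = 1/16 − 0.02250 = 0.04000, so n_i ≈ 5.00.

n_i = 5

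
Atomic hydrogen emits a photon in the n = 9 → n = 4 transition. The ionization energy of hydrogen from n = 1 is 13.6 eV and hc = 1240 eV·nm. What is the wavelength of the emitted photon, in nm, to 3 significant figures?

1820 nm

ΔE = 13.60 × (1/4² − 1/9²) = 13.60 × 0.05015 = 0.6821 eV.
λ = hc/ΔE = 1240 / 0.6821 = 1820 nm.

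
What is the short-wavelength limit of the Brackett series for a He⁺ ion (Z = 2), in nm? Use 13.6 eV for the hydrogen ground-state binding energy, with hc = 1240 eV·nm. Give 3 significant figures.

The Brackett series has lower level n_f = 4; the series limit corresponds to n_i → ∞.
ΔE_max = 13.6 × 4 / 4² = 3.400 eV.
λ_min = 1240 / 3.400 = 365 nm.

365 nm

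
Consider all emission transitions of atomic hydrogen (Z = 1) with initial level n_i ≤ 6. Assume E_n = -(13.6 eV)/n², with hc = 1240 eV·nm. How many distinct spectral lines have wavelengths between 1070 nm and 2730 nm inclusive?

4

Enumerate all n_i → n_f pairs with 1 ≤ n_f < n_i ≤ 6 and compute λ = 1240 / [13.6·1·(1/n_f² − 1/n_i²)].
Lines falling in [1070, 2730] nm: 6→3 (1094 nm), 5→3 (1282 nm), 4→3 (1876 nm), 6→4 (2626 nm).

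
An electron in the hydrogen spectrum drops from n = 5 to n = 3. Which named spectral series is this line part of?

Paschen

The series is set by the lower level: n_f = 3 is the Paschen series.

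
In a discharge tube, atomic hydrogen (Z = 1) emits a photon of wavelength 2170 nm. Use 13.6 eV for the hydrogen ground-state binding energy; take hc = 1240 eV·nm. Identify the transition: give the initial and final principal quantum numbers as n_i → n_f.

n_i = 7, n_f = 4

The photon energy is ΔE = hc/λ = 1240 / 2170 = 0.5714 eV.
With Z = 1, ΔE = 13.60 × (1/n_f² − 1/n_i²), so 1/n_f² − 1/n_i² = 0.04202.
Trying n_f = 4 gives 1/n_i² = 0.02048, i.e. n_i ≈ 7; this pair matches.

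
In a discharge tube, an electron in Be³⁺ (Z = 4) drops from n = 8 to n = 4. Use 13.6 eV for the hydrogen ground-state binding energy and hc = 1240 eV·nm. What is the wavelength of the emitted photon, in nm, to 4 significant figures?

121.6 nm

For Z = 4 the level energies scale as Z², so the effective Rydberg energy is 13.6 × 16 = 217.6 eV.
ΔE = 217.6 × (1/4² − 1/8²) = 217.6 × 0.04688 = 10.20 eV.
λ = hc/ΔE = 1240 / 10.20 = 121.6 nm.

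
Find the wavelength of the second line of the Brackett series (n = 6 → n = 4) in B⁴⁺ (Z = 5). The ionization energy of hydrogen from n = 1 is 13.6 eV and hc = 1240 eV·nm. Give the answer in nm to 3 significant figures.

The Brackett series terminates on n_f = 4; the second line has n_i = 4+2 = 6.
ΔE = 340.0 × (1/4² − 1/6²) = 11.81 eV.
λ = 1240 / 11.81 = 105 nm.

105 nm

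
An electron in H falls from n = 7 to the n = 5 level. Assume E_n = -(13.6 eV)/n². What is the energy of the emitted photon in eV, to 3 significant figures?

E_7 = −13.60/49 = −0.2776 eV and E_5 = −13.60/25 = −0.5440 eV.
The photon energy is |E_7 − E_5| = 0.266 eV.

0.266 eV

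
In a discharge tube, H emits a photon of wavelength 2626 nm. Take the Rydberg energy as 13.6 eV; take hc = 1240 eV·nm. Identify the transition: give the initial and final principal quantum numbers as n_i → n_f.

n_i = 6, n_f = 4

The photon energy is ΔE = hc/λ = 1240 / 2626 = 0.4722 eV.
With Z = 1, ΔE = 13.60 × (1/n_f² − 1/n_i²), so 1/n_f² − 1/n_i² = 0.03472.
Trying n_f = 4 gives 1/n_i² = 0.02778, i.e. n_i ≈ 6; this pair matches.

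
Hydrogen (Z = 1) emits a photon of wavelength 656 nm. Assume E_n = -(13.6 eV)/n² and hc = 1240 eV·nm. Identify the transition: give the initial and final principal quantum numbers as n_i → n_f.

The photon energy is ΔE = hc/λ = 1240 / 656 = 1.890 eV.
With Z = 1, ΔE = 13.60 × (1/n_f² − 1/n_i²), so 1/n_f² − 1/n_i² = 0.1390.
Trying n_f = 2 gives 1/n_i² = 0.1110, i.e. n_i ≈ 3; this pair matches.

n_i = 3, n_f = 2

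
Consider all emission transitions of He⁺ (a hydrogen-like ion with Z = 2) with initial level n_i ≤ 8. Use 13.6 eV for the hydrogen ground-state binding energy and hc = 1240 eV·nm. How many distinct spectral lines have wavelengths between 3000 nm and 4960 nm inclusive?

Enumerate all n_i → n_f pairs with 1 ≤ n_f < n_i ≤ 8 and compute λ = 1240 / [13.6·4·(1/n_f² − 1/n_i²)].
Lines falling in [3000, 4960] nm: 7→6 (3093 nm), 8→7 (4765 nm).

2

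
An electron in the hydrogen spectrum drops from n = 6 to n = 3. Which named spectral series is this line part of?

The series is set by the lower level: n_f = 3 is the Paschen series.

Paschen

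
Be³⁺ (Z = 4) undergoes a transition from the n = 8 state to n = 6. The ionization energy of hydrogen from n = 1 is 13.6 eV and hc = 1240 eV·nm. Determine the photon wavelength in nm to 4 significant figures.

For Z = 4 the level energies scale as Z², so the effective Rydberg energy is 13.6 × 16 = 217.6 eV.
ΔE = 217.6 × (1/6² − 1/8²) = 217.6 × 0.01215 = 2.644 eV.
λ = hc/ΔE = 1240 / 2.644 = 468.9 nm.

468.9 nm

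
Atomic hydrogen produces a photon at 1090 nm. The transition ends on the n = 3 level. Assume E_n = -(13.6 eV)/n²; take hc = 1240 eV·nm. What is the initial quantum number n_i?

n_i = 6

The photon energy is ΔE = hc/λ = 1240 / 1090 = 1.138 eV.
With Z = 1, ΔE = 13.60 × (1/n_f² − 1/n_i²), so 1/n_f² − 1/n_i² = 0.08365.
With n_f = 3: 1/n_i² = 1/9 − 0.08365 = 0.02746, so n_i ≈ 6.03.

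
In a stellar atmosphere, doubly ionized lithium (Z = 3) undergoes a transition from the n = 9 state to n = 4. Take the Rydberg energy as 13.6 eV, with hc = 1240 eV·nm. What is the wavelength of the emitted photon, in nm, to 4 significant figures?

For Z = 3 the level energies scale as Z², so the effective Rydberg energy is 13.6 × 9 = 122.4 eV.
ΔE = 122.4 × (1/4² − 1/9²) = 122.4 × 0.05015 = 6.139 eV.
λ = hc/ΔE = 1240 / 6.139 = 202.0 nm.

202.0 nm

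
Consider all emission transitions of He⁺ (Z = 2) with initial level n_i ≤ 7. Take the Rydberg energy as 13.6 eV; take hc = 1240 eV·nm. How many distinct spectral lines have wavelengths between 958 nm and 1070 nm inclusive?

1

Enumerate all n_i → n_f pairs with 1 ≤ n_f < n_i ≤ 7 and compute λ = 1240 / [13.6·4·(1/n_f² − 1/n_i²)].
Lines falling in [958, 1070] nm: 5→4 (1013 nm).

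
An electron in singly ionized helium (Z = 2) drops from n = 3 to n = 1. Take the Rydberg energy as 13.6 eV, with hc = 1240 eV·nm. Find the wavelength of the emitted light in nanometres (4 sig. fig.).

For Z = 2 the level energies scale as Z², so the effective Rydberg energy is 13.6 × 4 = 54.40 eV.
ΔE = 54.40 × (1/1² − 1/3²) = 54.40 × 0.8889 = 48.36 eV.
λ = hc/ΔE = 1240 / 48.36 = 25.64 nm.

25.64 nm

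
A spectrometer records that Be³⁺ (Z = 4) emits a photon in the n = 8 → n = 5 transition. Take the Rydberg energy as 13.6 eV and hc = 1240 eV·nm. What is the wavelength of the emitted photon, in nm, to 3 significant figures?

234 nm

For Z = 4 the level energies scale as Z², so the effective Rydberg energy is 13.6 × 16 = 217.6 eV.
ΔE = 217.6 × (1/5² − 1/8²) = 217.6 × 0.02438 = 5.304 eV.
λ = hc/ΔE = 1240 / 5.304 = 234 nm.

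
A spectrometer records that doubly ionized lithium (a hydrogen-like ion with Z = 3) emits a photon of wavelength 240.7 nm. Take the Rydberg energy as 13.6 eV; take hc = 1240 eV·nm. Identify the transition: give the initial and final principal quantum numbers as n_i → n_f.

n_i = 7, n_f = 4

The photon energy is ΔE = hc/λ = 1240 / 240.7 = 5.152 eV.
With Z = 3, ΔE = 122.4 × (1/n_f² − 1/n_i²), so 1/n_f² − 1/n_i² = 0.04209.
Trying n_f = 4 gives 1/n_i² = 0.02041, i.e. n_i ≈ 7; this pair matches.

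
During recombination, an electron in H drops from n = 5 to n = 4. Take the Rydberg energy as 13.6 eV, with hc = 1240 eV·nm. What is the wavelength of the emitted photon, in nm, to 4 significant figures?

ΔE = 13.60 × (1/4² − 1/5²) = 13.60 × 0.02250 = 0.3060 eV.
λ = hc/ΔE = 1240 / 0.3060 = 4052 nm.
This line belongs to the Brackett series.

4052 nm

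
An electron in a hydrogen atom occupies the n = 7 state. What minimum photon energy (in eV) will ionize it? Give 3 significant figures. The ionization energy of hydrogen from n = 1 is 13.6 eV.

E_7 = −13.60/49 = −0.278 eV, so ionization (to E = 0) requires 0.278 eV.

0.278 eV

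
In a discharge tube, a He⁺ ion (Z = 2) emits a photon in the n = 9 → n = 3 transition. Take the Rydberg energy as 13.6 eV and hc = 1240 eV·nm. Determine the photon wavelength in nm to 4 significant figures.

For Z = 2 the level energies scale as Z², so the effective Rydberg energy is 13.6 × 4 = 54.40 eV.
ΔE = 54.40 × (1/3² − 1/9²) = 54.40 × 0.09877 = 5.373 eV.
λ = hc/ΔE = 1240 / 5.373 = 230.8 nm.

230.8 nm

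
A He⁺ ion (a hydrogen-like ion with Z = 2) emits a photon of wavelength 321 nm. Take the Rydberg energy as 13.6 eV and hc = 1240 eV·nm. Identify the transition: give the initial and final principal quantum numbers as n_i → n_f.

n_i = 5, n_f = 3

The photon energy is ΔE = hc/λ = 1240 / 321 = 3.863 eV.
With Z = 2, ΔE = 54.40 × (1/n_f² − 1/n_i²), so 1/n_f² − 1/n_i² = 0.07101.
Trying n_f = 3 gives 1/n_i² = 0.04010, i.e. n_i ≈ 5; this pair matches.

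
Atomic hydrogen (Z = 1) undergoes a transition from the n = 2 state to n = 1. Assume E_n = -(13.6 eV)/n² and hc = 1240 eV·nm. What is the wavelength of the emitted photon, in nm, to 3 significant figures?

122 nm

ΔE = 13.60 × (1/1² − 1/2²) = 13.60 × 0.7500 = 10.20 eV.
λ = hc/ΔE = 1240 / 10.20 = 122 nm.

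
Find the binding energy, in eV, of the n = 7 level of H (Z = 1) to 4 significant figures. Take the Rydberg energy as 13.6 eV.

E_7 = −13.60/49 = −0.2776 eV, so ionization (to E = 0) requires 0.2776 eV.

0.2776 eV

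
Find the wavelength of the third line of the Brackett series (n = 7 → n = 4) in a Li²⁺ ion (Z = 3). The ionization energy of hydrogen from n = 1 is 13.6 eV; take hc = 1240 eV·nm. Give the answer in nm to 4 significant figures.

240.7 nm

The Brackett series terminates on n_f = 4; the third line has n_i = 4+3 = 7.
ΔE = 122.4 × (1/4² − 1/7²) = 5.152 eV.
λ = 1240 / 5.152 = 240.7 nm.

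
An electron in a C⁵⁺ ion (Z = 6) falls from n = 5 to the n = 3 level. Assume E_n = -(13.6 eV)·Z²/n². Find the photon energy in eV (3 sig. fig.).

The Bohr energies scale as Z², so for Z = 6: E_n = −489.6/n² eV.
E_5 = −489.6/25 = −19.58 eV and E_3 = −489.6/9 = −54.40 eV.
The photon energy is |E_5 − E_3| = 34.8 eV.

34.8 eV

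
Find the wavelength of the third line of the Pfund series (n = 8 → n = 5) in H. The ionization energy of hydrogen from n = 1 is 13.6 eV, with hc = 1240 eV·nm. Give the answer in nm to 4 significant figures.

The Pfund series terminates on n_f = 5; the third line has n_i = 5+3 = 8.
ΔE = 13.60 × (1/5² − 1/8²) = 0.3315 eV.
λ = 1240 / 0.3315 = 3741 nm.

3741 nm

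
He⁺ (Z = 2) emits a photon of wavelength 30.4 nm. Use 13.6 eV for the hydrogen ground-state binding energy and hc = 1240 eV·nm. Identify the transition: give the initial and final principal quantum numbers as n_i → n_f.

n_i = 2, n_f = 1

The photon energy is ΔE = hc/λ = 1240 / 30.4 = 40.79 eV.
With Z = 2, ΔE = 54.40 × (1/n_f² − 1/n_i²), so 1/n_f² − 1/n_i² = 0.7498.
Trying n_f = 1 gives 1/n_i² = 0.2502, i.e. n_i ≈ 2; this pair matches.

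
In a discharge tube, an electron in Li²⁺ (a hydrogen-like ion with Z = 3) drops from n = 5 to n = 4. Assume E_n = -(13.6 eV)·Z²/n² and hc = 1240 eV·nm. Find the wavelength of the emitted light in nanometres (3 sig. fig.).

For Z = 3 the level energies scale as Z², so the effective Rydberg energy is 13.6 × 9 = 122.4 eV.
ΔE = 122.4 × (1/4² − 1/5²) = 122.4 × 0.02250 = 2.754 eV.
λ = hc/ΔE = 1240 / 2.754 = 450 nm.

450 nm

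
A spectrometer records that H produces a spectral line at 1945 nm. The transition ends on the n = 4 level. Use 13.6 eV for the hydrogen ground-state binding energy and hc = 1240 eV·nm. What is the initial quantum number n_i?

n_i = 8

The photon energy is ΔE = hc/λ = 1240 / 1945 = 0.6375 eV.
With Z = 1, ΔE = 13.60 × (1/n_f² − 1/n_i²), so 1/n_f² − 1/n_i² = 0.04688.
With n_f = 4: 1/n_i² = 1/16 − 0.04688 = 0.01562, so n_i ≈ 8.00.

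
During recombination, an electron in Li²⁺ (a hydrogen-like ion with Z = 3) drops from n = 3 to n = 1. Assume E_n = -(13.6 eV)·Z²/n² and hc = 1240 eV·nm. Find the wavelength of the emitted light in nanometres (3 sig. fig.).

11.4 nm

For Z = 3 the level energies scale as Z², so the effective Rydberg energy is 13.6 × 9 = 122.4 eV.
ΔE = 122.4 × (1/1² − 1/3²) = 122.4 × 0.8889 = 108.8 eV.
λ = hc/ΔE = 1240 / 108.8 = 11.4 nm.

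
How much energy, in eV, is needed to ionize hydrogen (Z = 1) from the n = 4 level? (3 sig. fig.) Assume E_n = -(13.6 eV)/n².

0.850 eV

E_4 = −13.60/16 = −0.850 eV, so ionization (to E = 0) requires 0.850 eV.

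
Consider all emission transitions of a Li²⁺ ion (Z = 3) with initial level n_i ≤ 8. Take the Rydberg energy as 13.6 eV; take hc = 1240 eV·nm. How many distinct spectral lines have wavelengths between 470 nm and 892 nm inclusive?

Enumerate all n_i → n_f pairs with 1 ≤ n_f < n_i ≤ 8 and compute λ = 1240 / [13.6·9·(1/n_f² − 1/n_i²)].
Lines falling in [470, 892] nm: 7→5 (517.1 nm), 6→5 (828.9 nm), 8→6 (833.6 nm).

3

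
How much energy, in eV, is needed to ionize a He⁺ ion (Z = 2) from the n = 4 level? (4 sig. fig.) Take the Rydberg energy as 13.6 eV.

3.400 eV

E_n = −13.6 Z²/n² = −54.40/n² eV for Z = 2.
E_4 = −54.40/16 = −3.400 eV, so ionization (to E = 0) requires 3.400 eV.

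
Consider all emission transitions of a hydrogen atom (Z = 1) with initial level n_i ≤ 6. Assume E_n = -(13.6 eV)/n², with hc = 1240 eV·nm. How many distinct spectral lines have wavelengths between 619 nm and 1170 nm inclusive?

2

Enumerate all n_i → n_f pairs with 1 ≤ n_f < n_i ≤ 6 and compute λ = 1240 / [13.6·1·(1/n_f² − 1/n_i²)].
Lines falling in [619, 1170] nm: 3→2 (656.5 nm), 6→3 (1094 nm).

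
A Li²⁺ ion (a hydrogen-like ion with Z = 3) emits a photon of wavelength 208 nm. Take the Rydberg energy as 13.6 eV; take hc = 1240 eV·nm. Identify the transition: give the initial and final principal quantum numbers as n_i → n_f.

n_i = 4, n_f = 3

The photon energy is ΔE = hc/λ = 1240 / 208 = 5.962 eV.
With Z = 3, ΔE = 122.4 × (1/n_f² − 1/n_i²), so 1/n_f² − 1/n_i² = 0.04871.
Trying n_f = 3 gives 1/n_i² = 0.06241, i.e. n_i ≈ 4; this pair matches.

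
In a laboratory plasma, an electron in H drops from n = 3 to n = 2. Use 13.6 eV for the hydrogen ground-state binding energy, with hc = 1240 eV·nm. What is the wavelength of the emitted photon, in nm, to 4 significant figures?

656.5 nm

ΔE = 13.60 × (1/2² − 1/3²) = 13.60 × 0.1389 = 1.889 eV.
λ = hc/ΔE = 1240 / 1.889 = 656.5 nm.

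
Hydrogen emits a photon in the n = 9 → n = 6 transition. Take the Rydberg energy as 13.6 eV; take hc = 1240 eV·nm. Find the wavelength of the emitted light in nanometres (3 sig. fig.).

5910 nm

ΔE = 13.60 × (1/6² − 1/9²) = 13.60 × 0.01543 = 0.2099 eV.
λ = hc/ΔE = 1240 / 0.2099 = 5910 nm.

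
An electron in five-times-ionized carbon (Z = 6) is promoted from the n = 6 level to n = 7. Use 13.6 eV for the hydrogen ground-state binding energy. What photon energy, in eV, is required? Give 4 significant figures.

3.608 eV

The Bohr energies scale as Z², so for Z = 6: E_n = −489.6/n² eV.
E_7 = −489.6/49 = −9.992 eV and E_6 = −489.6/36 = −13.60 eV.
The photon energy is |E_7 − E_6| = 3.608 eV.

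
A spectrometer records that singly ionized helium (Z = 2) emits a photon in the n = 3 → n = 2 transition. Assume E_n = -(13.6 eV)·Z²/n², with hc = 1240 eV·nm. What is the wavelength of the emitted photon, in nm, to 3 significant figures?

For Z = 2 the level energies scale as Z², so the effective Rydberg energy is 13.6 × 4 = 54.40 eV.
ΔE = 54.40 × (1/2² − 1/3²) = 54.40 × 0.1389 = 7.556 eV.
λ = hc/ΔE = 1240 / 7.556 = 164 nm.

164 nm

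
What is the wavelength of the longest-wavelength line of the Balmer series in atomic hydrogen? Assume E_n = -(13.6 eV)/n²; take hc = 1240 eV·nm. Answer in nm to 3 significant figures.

656 nm

The Balmer series terminates on n_f = 2; the first line has n_i = 2+1 = 3.
ΔE = 13.60 × (1/2² − 1/3²) = 1.889 eV.
λ = 1240 / 1.889 = 656 nm.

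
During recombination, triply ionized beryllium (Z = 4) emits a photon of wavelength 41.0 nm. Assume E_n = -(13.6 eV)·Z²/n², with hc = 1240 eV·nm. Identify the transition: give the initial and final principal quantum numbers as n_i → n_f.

n_i = 3, n_f = 2

The photon energy is ΔE = hc/λ = 1240 / 41.0 = 30.24 eV.
With Z = 4, ΔE = 217.6 × (1/n_f² − 1/n_i²), so 1/n_f² − 1/n_i² = 0.1390.
Trying n_f = 2 gives 1/n_i² = 0.1110, i.e. n_i ≈ 3; this pair matches.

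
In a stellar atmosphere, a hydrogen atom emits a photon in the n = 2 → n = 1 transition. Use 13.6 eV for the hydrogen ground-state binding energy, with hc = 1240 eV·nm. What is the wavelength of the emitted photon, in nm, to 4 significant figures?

ΔE = 13.60 × (1/1² − 1/2²) = 13.60 × 0.7500 = 10.20 eV.
λ = hc/ΔE = 1240 / 10.20 = 121.6 nm.

121.6 nm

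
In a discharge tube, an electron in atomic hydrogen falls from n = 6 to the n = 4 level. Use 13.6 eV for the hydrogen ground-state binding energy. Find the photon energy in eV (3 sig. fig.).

0.472 eV

E_6 = −13.60/36 = −0.3778 eV and E_4 = −13.60/16 = −0.8500 eV.
The photon energy is |E_6 − E_4| = 0.472 eV.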